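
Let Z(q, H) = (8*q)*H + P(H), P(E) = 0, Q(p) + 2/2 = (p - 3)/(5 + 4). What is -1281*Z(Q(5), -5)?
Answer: -119560/3 ≈ -39853.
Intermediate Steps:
Q(p) = -4/3 + p/9 (Q(p) = -1 + (p - 3)/(5 + 4) = -1 + (-3 + p)/9 = -1 + (-3 + p)*(⅑) = -1 + (-⅓ + p/9) = -4/3 + p/9)
Z(q, H) = 8*H*q (Z(q, H) = (8*q)*H + 0 = 8*H*q + 0 = 8*H*q)
-1281*Z(Q(5), -5) = -10248*(-5)*(-4/3 + (⅑)*5) = -10248*(-5)*(-4/3 + 5/9) = -10248*(-5)*(-7)/9 = -1281*280/9 = -119560/3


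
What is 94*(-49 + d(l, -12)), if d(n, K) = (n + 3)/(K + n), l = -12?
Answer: -18283/4 ≈ -4570.8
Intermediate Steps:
d(n, K) = (3 + n)/(K + n)
94*(-49 + d(l, -12)) = 94*(-49 + (3 - 12)/(-12 - 12)) = 94*(-49 - 9/(-24)) = 94*(-49 - 1/24*(-9)) = 94*(-49 + 3/8) = 94*(-389/8) = -18283/4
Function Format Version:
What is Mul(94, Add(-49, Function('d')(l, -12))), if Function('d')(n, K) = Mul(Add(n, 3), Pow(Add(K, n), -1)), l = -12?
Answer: Rational(-18283, 4) ≈ -4570.8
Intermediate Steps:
Function('d')(n, K) = Mul(Pow(Add(K, n), -1), Add(3, n)) (Function('d')(n, K) = Mul(Add(3, n), Pow(Add(K, n), -1)) = Mul(Pow(Add(K, n), -1), Add(3, n)))
Mul(94, Add(-49, Function('d')(l, -12))) = Mul(94, Add(-49, Mul(Pow(Add(-12, -12), -1), Add(3, -12)))) = Mul(94, Add(-49, Mul(Pow(-24, -1), -9))) = Mul(94, Add(-49, Mul(Rational(-1, 24), -9))) = Mul(94, Add(-49, Rational(3, 8))) = Mul(94, Rational(-389, 8)) = Rational(-18283, 4)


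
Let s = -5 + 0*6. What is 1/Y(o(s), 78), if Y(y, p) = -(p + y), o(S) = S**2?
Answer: -1/103 ≈ -0.0097087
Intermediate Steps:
s = -5 (s = -5 + 0 = -5)
Y(y, p) = -p - y (Y(y, p) = -(p + y) = -p - y)
1/Y(o(s), 78) = 1/(-1*78 - 1*(-5)**2) = 1/(-78 - 1*25) = 1/(-78 - 25) = 1/(-103) = -1/103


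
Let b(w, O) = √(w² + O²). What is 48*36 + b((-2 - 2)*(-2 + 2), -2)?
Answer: 1730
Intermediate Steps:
b(w, O) = √(O² + w²)
48*36 + b((-2 - 2)*(-2 + 2), -2) = 48*36 + √((-2)² + ((-2 - 2)*(-2 + 2))²) = 1728 + √(4 + (-4*0)²) = 1728 + √(4 + 0²) = 1728 + √(4 + 0) = 1728 + √4 = 1728 + 2 = 1730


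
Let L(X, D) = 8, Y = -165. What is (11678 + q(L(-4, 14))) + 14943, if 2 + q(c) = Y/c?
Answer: 212787/8 ≈ 26598.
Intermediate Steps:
q(c) = -2 - 165/c
(11678 + q(L(-4, 14))) + 14943 = (11678 + (-2 - 165/8)) + 14943 = (11678 - 181/8) + 14943 = 93243/8 + 14943 = 212787/8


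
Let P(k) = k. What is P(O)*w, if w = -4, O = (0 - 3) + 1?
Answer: 8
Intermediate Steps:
O = -2 (O = -3 + 1 = -2)
P(O)*w = -2*(-4) = 8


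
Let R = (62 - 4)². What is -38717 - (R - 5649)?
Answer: -36432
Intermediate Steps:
R = 3364 (R = 58² = 3364)
-38717 - (R - 5649) = -38717 - (3364 - 5649) = -38717 - 1*(-2285) = -38717 + 2285 = -36432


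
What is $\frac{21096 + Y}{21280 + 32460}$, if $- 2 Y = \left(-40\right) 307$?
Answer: $\frac{6809}{13435} \approx 0.50681$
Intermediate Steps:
$Y = 6140$ ($Y = - \frac{\left(-40\right) 307}{2} = \left(- \frac{1}{2}\right) \left(-12280\right) = 6140$)
$\frac{21096 + Y}{21280 + 32460} = \frac{21096 + 6140}{21280 + 32460} = \frac{27236}{53740} = 27236 \cdot \frac{1}{53740} = \frac{6809}{13435}$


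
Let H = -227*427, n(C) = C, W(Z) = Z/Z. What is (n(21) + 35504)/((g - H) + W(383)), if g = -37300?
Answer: 7105/11926 ≈ 0.59576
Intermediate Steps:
W(Z) = 1
H = -96929
(n(21) + 35504)/((g - H) + W(383)) = (21 + 35504)/((-37300 - 1*(-96929)) + 1) = 35525/((-37300 + 96929) + 1) = 35525/(59629 + 1) = 35525/59630 = 35525*(1/59630) = 7105/11926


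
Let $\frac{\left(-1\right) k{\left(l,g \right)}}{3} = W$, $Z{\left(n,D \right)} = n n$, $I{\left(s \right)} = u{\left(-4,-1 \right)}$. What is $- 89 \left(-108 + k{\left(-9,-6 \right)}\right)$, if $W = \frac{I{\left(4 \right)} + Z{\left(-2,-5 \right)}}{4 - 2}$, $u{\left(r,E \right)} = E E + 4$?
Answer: $\frac{21627}{2} \approx 10814.0$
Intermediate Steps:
$u{\left(r,E \right)} = 4 + E^{2}$ ($u{\left(r,E \right)} = E^{2} + 4 = 4 + E^{2}$)
$I{\left(s \right)} = 5$ ($I{\left(s \right)} = 4 + \left(-1\right)^{2} = 4 + 1 = 5$)
$Z{\left(n,D \right)} = n^{2}$
$W = \frac{9}{2}$ ($W = \frac{5 + \left(-2\right)^{2}}{4 - 2} = \frac{5 + 4}{2} = 9 \cdot \frac{1}{2} = \frac{9}{2} \approx 4.5$)
$k{\left(l,g \right)} = - \frac{27}{2}$ ($k{\left(l,g \right)} = \left(-3\right) \frac{9}{2} = - \frac{27}{2}$)
$- 89 \left(-108 + k{\left(-9,-6 \right)}\right) = - 89 \left(-108 - \frac{27}{2}\right) = \left(-89\right) \left(- \frac{243}{2}\right) = \frac{21627}{2}$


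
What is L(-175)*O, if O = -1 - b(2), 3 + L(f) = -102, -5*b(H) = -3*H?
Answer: 231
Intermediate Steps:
b(H) = 3*H/5 (b(H) = -(-3)*H/5 = 3*H/5)
L(f) = -105 (L(f) = -3 - 102 = -105)
O = -11/5 (O = -1 - 3*2/5 = -1 - 1*6/5 = -1 - 6/5 = -11/5 ≈ -2.2000)
L(-175)*O = -105*(-11/5) = 231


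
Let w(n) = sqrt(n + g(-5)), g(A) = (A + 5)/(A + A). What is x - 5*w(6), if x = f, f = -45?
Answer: -45 - 5*sqrt(6) ≈ -57.247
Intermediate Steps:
x = -45
g(A) = (5 + A)/(2*A) (g(A) = (5 + A)/((2*A)) = (5 + A)*(1/(2*A)) = (5 + A)/(2*A))
w(n) = sqrt(n) (w(n) = sqrt(n + (1/2)*(5 - 5)/(-5)) = sqrt(n + (1/2)*(-1/5)*0) = sqrt(n + 0) = sqrt(n))
x - 5*w(6) = -45 - 5*sqrt(6)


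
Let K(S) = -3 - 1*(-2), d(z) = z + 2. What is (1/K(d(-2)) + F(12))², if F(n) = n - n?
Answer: 1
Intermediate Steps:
d(z) = 2 + z
K(S) = -1 (K(S) = -3 + 2 = -1)
F(n) = 0
(1/K(d(-2)) + F(12))² = (1/(-1) + 0)² = (-1 + 0)² = (-1)² = 1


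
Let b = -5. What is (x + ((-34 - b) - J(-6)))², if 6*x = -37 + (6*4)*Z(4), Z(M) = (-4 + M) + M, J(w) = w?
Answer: 6241/36 ≈ 173.36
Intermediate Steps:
Z(M) = -4 + 2*M
x = 59/6 (x = (-37 + (6*4)*(-4 + 2*4))/6 = (-37 + 24*(-4 + 8))/6 = (-37 + 24*4)/6 = (-37 + 96)/6 = (⅙)*59 = 59/6 ≈ 9.8333)
(x + ((-34 - b) - J(-6)))² = (59/6 + ((-34 - 1*(-5)) - 1*(-6)))² = (59/6 + ((-34 + 5) + 6))² = (59/6 + (-29 + 6))² = (59/6 - 23)² = (-79/6)² = 6241/36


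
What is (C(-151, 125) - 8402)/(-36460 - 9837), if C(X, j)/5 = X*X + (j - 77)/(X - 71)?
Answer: -3907271/1712989 ≈ -2.2810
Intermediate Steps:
C(X, j) = 5*X**2 + 5*(-77 + j)/(-71 + X) (C(X, j) = 5*(X*X + (j - 77)/(X - 71)) = 5*(X**2 + (-77 + j)/(-71 + X)) = 5*X**2 + 5*(-77 + j)/(-71 + X))
(C(-151, 125) - 8402)/(-36460 - 9837) = (5*(-77 + 125 + (-151)**3 - 71*(-151)**2)/(-71 - 151) - 8402)/(-36460 - 9837) = (5*(-77 + 125 - 3442951 - 71*22801)/(-222) - 8402)/(-46297) = (5*(-1/222)*(-77 + 125 - 3442951 - 1618871) - 8402)*(-1/46297) = (5*(-1/222)*(-5061774) - 8402)*(-1/46297) = (4218145/37 - 8402)*(-1/46297) = (3907271/37)*(-1/46297) = -3907271/1712989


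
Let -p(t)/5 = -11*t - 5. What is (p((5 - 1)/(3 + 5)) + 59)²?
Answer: 49729/4 ≈ 12432.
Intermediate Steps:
p(t) = 25 + 55*t (p(t) = -5*(-11*t - 5) = -5*(-5 - 11*t) = 25 + 55*t)
(p((5 - 1)/(3 + 5)) + 59)² = ((25 + 55*((5 - 1)/(3 + 5))) + 59)² = ((25 + 55*(4/8)) + 59)² = ((25 + 55*(4*(⅛))) + 59)² = ((25 + 55*(½)) + 59)² = ((25 + 55/2) + 59)² = (105/2 + 59)² = (223/2)² = 49729/4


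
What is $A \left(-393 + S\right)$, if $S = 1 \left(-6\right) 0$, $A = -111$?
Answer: $43623$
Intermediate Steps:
$S = 0$ ($S = \left(-6\right) 0 = 0$)
$A \left(-393 + S\right) = - 111 \left(-393 + 0\right) = \left(-111\right) \left(-393\right) = 43623$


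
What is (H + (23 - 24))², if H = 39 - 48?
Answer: 100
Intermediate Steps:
H = -9
(H + (23 - 24))² = (-9 + (23 - 24))² = (-9 - 1)² = (-10)² = 100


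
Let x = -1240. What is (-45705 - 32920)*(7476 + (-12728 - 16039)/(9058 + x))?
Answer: -1531054167875/2606 ≈ -5.8751e+8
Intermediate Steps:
(-45705 - 32920)*(7476 + (-12728 - 16039)/(9058 + x)) = (-45705 - 32920)*(7476 + (-12728 - 16039)/(9058 - 1240)) = -78625*(7476 - 28767/7818) = -78625*(7476 - 28767*1/7818) = -78625*(7476 - 9589/2606) = -78625*19472867/2606 = -1531054167875/2606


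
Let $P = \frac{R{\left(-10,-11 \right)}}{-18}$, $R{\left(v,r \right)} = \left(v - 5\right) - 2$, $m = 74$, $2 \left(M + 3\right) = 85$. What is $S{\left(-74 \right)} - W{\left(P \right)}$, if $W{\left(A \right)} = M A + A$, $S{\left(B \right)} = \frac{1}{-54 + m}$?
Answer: $- \frac{191}{5} \approx -38.2$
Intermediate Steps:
$M = \frac{79}{2}$ ($M = -3 + \frac{1}{2} \cdot 85 = -3 + \frac{85}{2} = \frac{79}{2} \approx 39.5$)
$R{\left(v,r \right)} = -7 + v$ ($R{\left(v,r \right)} = \left(-5 + v\right) - 2 = -7 + v$)
$S{\left(B \right)} = \frac{1}{20}$ ($S{\left(B \right)} = \frac{1}{-54 + 74} = \frac{1}{20}$)
$P = \frac{17}{18}$ ($P = \frac{-7 - 10}{-18} = \left(-17\right) \left(- \frac{1}{18}\right) = \frac{17}{18} \approx 0.94444$)
$W{\left(A \right)} = \frac{81 A}{2}$ ($W{\left(A \right)} = \frac{79 A}{2} + A = \frac{81 A}{2}$)
$S{\left(-74 \right)} - W{\left(P \right)} = \frac{1}{20} - \frac{81}{2} \cdot \frac{17}{18} = \frac{1}{20} - \frac{153}{4} = - \frac{191}{5}$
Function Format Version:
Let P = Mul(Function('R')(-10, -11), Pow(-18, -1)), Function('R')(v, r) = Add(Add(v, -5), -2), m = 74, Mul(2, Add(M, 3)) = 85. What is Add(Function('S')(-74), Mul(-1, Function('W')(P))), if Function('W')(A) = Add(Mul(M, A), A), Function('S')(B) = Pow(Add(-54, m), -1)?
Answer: Rational(-191, 5) ≈ -38.200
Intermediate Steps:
M = Rational(79, 2) (M = Add(-3, Mul(Rational(1, 2), 85)) = Add(-3, Rational(85, 2)) = Rational(79, 2) ≈ 39.500)
Function('R')(v, r) = Add(-7, v) (Function('R')(v, r) = Add(Add(-5, v), -2) = Add(-7, v))
Function('S')(B) = Rational(1, 20) (Function('S')(B) = Pow(Add(-54, 74), -1) = Pow(20, -1) = Rational(1, 20))
P = Rational(17, 18) (P = Mul(Add(-7, -10), Pow(-18, -1)) = Mul(-17, Rational(-1, 18)) = Rational(17, 18) ≈ 0.94444)
Function('W')(A) = Mul(Rational(81, 2), A) (Function('W')(A) = Add(Mul(Rational(79, 2), A), A) = Mul(Rational(81, 2), A))
Add(Function('S')(-74), Mul(-1, Function('W')(P))) = Add(Rational(1, 20), Mul(-1, Mul(Rational(81, 2), Rational(17, 18)))) = Add(Rational(1, 20), Mul(-1, Rational(153, 4))) = Add(Rational(1, 20), Rational(-153, 4)) = Rational(-191, 5)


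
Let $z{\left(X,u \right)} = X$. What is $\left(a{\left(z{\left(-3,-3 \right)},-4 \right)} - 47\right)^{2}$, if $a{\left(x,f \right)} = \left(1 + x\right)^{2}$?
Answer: $1849$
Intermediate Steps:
$\left(a{\left(z{\left(-3,-3 \right)},-4 \right)} - 47\right)^{2} = \left(\left(1 - 3\right)^{2} - 47\right)^{2} = \left(\left(-2\right)^{2} - 47\right)^{2} = \left(4 - 47\right)^{2} = \left(-43\right)^{2} = 1849$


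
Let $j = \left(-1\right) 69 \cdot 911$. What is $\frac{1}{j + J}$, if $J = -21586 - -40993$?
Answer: $- \frac{1}{43452} \approx -2.3014 \cdot 10^{-5}$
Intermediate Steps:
$J = 19407$ ($J = -21586 + 40993 = 19407$)
$j = -62859$ ($j = \left(-69\right) 911 = -62859$)
$\frac{1}{j + J} = \frac{1}{-62859 + 19407} = \frac{1}{-43452} = - \frac{1}{43452}$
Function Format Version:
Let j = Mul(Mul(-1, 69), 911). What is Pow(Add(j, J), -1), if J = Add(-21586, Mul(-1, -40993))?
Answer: Rational(-1, 43452) ≈ -2.3014e-5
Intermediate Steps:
J = 19407 (J = Add(-21586, 40993) = 19407)
j = -62859 (j = Mul(-69, 911) = -62859)
Pow(Add(j, J), -1) = Pow(Add(-62859, 19407), -1) = Pow(-43452, -1) = Rational(-1, 43452)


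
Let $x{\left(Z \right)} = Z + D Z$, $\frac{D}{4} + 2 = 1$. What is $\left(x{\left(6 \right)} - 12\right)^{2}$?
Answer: $900$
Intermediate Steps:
$D = -4$ ($D = -8 + 4 \cdot 1 = -8 + 4 = -4$)
$x{\left(Z \right)} = - 3 Z$ ($x{\left(Z \right)} = Z - 4 Z = - 3 Z$)
$\left(x{\left(6 \right)} - 12\right)^{2} = \left(\left(-3\right) 6 - 12\right)^{2} = \left(-18 - 12\right)^{2} = \left(-30\right)^{2} = 900$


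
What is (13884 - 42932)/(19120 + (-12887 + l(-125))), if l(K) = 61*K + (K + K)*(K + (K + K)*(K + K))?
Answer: 14524/7797571 ≈ 0.0018626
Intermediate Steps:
l(K) = 61*K + 2*K*(K + 4*K²) (l(K) = 61*K + (2*K)*(K + (2*K)*(2*K)) = 61*K + (2*K)*(K + 4*K²) = 61*K + 2*K*(K + 4*K²))
(13884 - 42932)/(19120 + (-12887 + l(-125))) = (13884 - 42932)/(19120 + (-12887 - 125*(61 + 2*(-125) + 8*(-125)²))) = -29048/(19120 + (-12887 - 125*(61 - 250 + 8*15625))) = -29048/(19120 + (-12887 - 125*(61 - 250 + 125000))) = -29048/(19120 + (-12887 - 125*124811)) = -29048/(19120 + (-12887 - 15601375)) = -29048/(19120 - 15614262) = -29048/(-15595142) = -29048*(-1/15595142) = 14524/7797571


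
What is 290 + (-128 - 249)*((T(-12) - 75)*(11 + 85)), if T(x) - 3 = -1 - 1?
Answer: 2678498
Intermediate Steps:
T(x) = 1 (T(x) = 3 + (-1 - 1) = 3 - 2 = 1)
290 + (-128 - 249)*((T(-12) - 75)*(11 + 85)) = 290 + (-128 - 249)*((1 - 75)*(11 + 85)) = 290 - (-27898)*96 = 290 - 377*(-7104) = 290 + 2678208 = 2678498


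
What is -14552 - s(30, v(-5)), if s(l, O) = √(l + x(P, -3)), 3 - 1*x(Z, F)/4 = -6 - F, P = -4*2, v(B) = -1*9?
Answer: -14552 - 3*√6 ≈ -14559.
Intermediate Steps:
v(B) = -9
P = -8
x(Z, F) = 36 + 4*F (x(Z, F) = 12 - 4*(-6 - F) = 12 + (24 + 4*F) = 36 + 4*F)
s(l, O) = √(24 + l) (s(l, O) = √(l + (36 + 4*(-3))) = √(l + (36 - 12)) = √(l + 24) = √(24 + l))
-14552 - s(30, v(-5)) = -14552 - √(24 + 30) = -14552 - √54 = -14552 - 3*√6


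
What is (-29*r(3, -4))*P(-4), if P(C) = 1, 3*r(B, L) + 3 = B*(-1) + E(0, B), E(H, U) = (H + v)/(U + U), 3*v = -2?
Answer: 1595/27 ≈ 59.074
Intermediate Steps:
v = -2/3 (v = (1/3)*(-2) = -2/3 ≈ -0.66667)
E(H, U) = (-2/3 + H)/(2*U) (E(H, U) = (H - 2/3)/(U + U) = (-2/3 + H)/((2*U)) = (-2/3 + H)*(1/(2*U)) = (-2/3 + H)/(2*U))
r(B, L) = -1 - B/3 - 1/(9*B) (r(B, L) = -1 + (B*(-1) + (-2 + 3*0)/(6*B))/3 = -1 + (-B + (-2 + 0)/(6*B))/3 = -1 + (-B + (1/6)*(-2)/B)/3 = -1 + (-B - 1/(3*B))/3 = -1 + (-B/3 - 1/(9*B)) = -1 - B/3 - 1/(9*B))
(-29*r(3, -4))*P(-4) = -29*(-1 - 1/3*3 - 1/9/3)*1 = -29*(-1 - 1 - 1/9*1/3)*1 = -29*(-1 - 1 - 1/27)*1 = -29*(-55/27)*1 = (1595/27)*1 = 1595/27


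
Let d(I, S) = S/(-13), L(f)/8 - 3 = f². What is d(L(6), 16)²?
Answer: 256/169 ≈ 1.5148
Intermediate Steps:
L(f) = 24 + 8*f²
d(I, S) = -S/13 (d(I, S) = S*(-1/13) = -S/13)
d(L(6), 16)² = (-1/13*16)² = (-16/13)² = 256/169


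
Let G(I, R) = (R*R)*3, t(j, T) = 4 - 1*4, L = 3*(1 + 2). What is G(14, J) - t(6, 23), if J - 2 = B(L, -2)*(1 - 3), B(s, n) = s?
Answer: 768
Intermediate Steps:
L = 9 (L = 3*3 = 9)
t(j, T) = 0 (t(j, T) = 4 - 4 = 0)
J = -16 (J = 2 + 9*(1 - 3) = 2 + 9*(-2) = 2 - 18 = -16)
G(I, R) = 3*R**2 (G(I, R) = R**2*3 = 3*R**2)
G(14, J) - t(6, 23) = 3*(-16)**2 - 1*0 = 3*256 + 0 = 768 + 0 = 768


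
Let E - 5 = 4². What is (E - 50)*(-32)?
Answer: 928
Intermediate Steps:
E = 21 (E = 5 + 4² = 5 + 16 = 21)
(E - 50)*(-32) = (21 - 50)*(-32) = -29*(-32) = 928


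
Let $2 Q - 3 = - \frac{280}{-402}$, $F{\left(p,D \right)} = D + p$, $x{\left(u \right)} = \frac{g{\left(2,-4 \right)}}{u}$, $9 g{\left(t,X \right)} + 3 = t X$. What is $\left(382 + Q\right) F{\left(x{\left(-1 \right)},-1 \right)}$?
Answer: $\frac{154307}{1809} \approx 85.3$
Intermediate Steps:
$g{\left(t,X \right)} = - \frac{1}{3} + \frac{X t}{9}$ ($g{\left(t,X \right)} = - \frac{1}{3} + \frac{t X}{9} = - \frac{1}{3} + \frac{X t}{9}$)
$x{\left(u \right)} = - \frac{11}{9 u}$ ($x{\left(u \right)} = \frac{- \frac{1}{3} + \frac{1}{9} \left(-4\right) 2}{u} = \frac{- \frac{1}{3} - \frac{8}{9}}{u} = - \frac{11}{9 u}$)
$Q = \frac{743}{402}$ ($Q = \frac{3}{2} + \frac{\left(-280\right) \frac{1}{-402}}{2} = \frac{3}{2} + \frac{\left(-280\right) \left(- \frac{1}{402}\right)}{2} = \frac{3}{2} + \frac{1}{2} \cdot \frac{140}{201} = \frac{3}{2} + \frac{70}{201} = \frac{743}{402} \approx 1.8483$)
$\left(382 + Q\right) F{\left(x{\left(-1 \right)},-1 \right)} = \left(382 + \frac{743}{402}\right) \left(-1 - \frac{11}{9 \left(-1\right)}\right) = \frac{154307 \left(-1 - - \frac{11}{9}\right)}{402} = \frac{154307 \left(-1 + \frac{11}{9}\right)}{402} = \frac{154307}{402} \cdot \frac{2}{9} = \frac{154307}{1809}$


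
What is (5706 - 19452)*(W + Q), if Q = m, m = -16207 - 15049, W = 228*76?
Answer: 191454288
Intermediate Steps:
W = 17328
m = -31256
Q = -31256
(5706 - 19452)*(W + Q) = (5706 - 19452)*(17328 - 31256) = -13746*(-13928) = 191454288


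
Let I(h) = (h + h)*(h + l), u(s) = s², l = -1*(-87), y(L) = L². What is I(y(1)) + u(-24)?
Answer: 752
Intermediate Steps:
l = 87
I(h) = 2*h*(87 + h) (I(h) = (h + h)*(h + 87) = (2*h)*(87 + h) = 2*h*(87 + h))
I(y(1)) + u(-24) = 2*1²*(87 + 1²) + (-24)² = 2*1*(87 + 1) + 576 = 2*1*88 + 576 = 176 + 576 = 752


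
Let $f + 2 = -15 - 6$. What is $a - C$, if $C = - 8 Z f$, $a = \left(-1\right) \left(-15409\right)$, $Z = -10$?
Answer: $17249$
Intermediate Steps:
$a = 15409$
$f = -23$ ($f = -2 - 21 = -23$)
$C = -1840$ ($C = \left(-8\right) \left(-10\right) \left(-23\right) = 80 \left(-23\right) = -1840$)
$a - C = 15409 - -1840 = 15409 + 1840 = 17249$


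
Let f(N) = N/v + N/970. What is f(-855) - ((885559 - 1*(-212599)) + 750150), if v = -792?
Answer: -15777155397/8536 ≈ -1.8483e+6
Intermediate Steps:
f(N) = -89*N/384120 (f(N) = N/(-792) + N/970 = N*(-1/792) + N*(1/970) = -N/792 + N/970 = -89*N/384120)
f(-855) - ((885559 - 1*(-212599)) + 750150) = -89/384120*(-855) - ((885559 - 1*(-212599)) + 750150) = 1691/8536 - ((885559 + 212599) + 750150) = 1691/8536 - (1098158 + 750150) = 1691/8536 - 1*1848308 = 1691/8536 - 1848308 = -15777155397/8536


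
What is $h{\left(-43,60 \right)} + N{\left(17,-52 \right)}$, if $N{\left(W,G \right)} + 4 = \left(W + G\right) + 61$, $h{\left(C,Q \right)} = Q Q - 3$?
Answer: $3619$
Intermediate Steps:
$h{\left(C,Q \right)} = -3 + Q^{2}$ ($h{\left(C,Q \right)} = Q^{2} - 3 = -3 + Q^{2}$)
$N{\left(W,G \right)} = 57 + G + W$ ($N{\left(W,G \right)} = -4 + \left(\left(W + G\right) + 61\right) = -4 + \left(\left(G + W\right) + 61\right) = -4 + \left(61 + G + W\right) = 57 + G + W$)
$h{\left(-43,60 \right)} + N{\left(17,-52 \right)} = \left(-3 + 60^{2}\right) + \left(57 - 52 + 17\right) = \left(-3 + 3600\right) + 22 = 3597 + 22 = 3619$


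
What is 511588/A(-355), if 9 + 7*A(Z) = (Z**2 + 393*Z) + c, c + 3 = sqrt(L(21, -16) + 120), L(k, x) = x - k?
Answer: -48352228232/182303921 - 3581116*sqrt(83)/182303921 ≈ -265.41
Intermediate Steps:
c = -3 + sqrt(83) (c = -3 + sqrt((-16 - 1*21) + 120) = -3 + sqrt((-16 - 21) + 120) = -3 + sqrt(-37 + 120) = -3 + sqrt(83) ≈ 6.1104)
A(Z) = -12/7 + sqrt(83)/7 + Z**2/7 + 393*Z/7 (A(Z) = -9/7 + ((Z**2 + 393*Z) + (-3 + sqrt(83)))/7 = -9/7 + (-3 + sqrt(83) + Z**2 + 393*Z)/7 = -9/7 + (-3/7 + sqrt(83)/7 + Z**2/7 + 393*Z/7) = -12/7 + sqrt(83)/7 + Z**2/7 + 393*Z/7)
511588/A(-355) = 511588/(-12/7 + sqrt(83)/7 + (1/7)*(-355)**2 + (393/7)*(-355)) = 511588/(-12/7 + sqrt(83)/7 + (1/7)*126025 - 139515/7) = 511588/(-12/7 + sqrt(83)/7 + 126025/7 - 139515/7) = 511588/(-13502/7 + sqrt(83)/7)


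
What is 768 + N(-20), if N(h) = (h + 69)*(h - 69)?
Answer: -3593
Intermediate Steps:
N(h) = (-69 + h)*(69 + h) (N(h) = (69 + h)*(-69 + h) = (-69 + h)*(69 + h))
768 + N(-20) = 768 + (-4761 + (-20)²) = 768 + (-4761 + 400) = 768 - 4361 = -3593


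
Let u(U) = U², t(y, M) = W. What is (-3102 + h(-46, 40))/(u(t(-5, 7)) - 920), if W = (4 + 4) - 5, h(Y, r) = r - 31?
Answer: 3093/911 ≈ 3.3952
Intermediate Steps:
h(Y, r) = -31 + r
W = 3 (W = 8 - 5 = 3)
t(y, M) = 3
(-3102 + h(-46, 40))/(u(t(-5, 7)) - 920) = (-3102 + (-31 + 40))/(3² - 920) = (-3102 + 9)/(9 - 920) = -3093/(-911) = -3093*(-1/911) = 3093/911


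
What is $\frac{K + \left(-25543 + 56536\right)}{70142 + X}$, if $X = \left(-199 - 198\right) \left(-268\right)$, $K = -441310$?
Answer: $- \frac{410317}{176538} \approx -2.3242$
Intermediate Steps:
$X = 106396$ ($X = \left(-199 - 198\right) \left(-268\right) = \left(-397\right) \left(-268\right) = 106396$)
$\frac{K + \left(-25543 + 56536\right)}{70142 + X} = \frac{-441310 + \left(-25543 + 56536\right)}{70142 + 106396} = \frac{-441310 + 30993}{176538} = \left(-410317\right) \frac{1}{176538} = - \frac{410317}{176538}$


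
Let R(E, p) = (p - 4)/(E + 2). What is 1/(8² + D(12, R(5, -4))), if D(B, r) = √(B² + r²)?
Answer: 196/12099 - 7*√445/48396 ≈ 0.013149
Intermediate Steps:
R(E, p) = (-4 + p)/(2 + E)
1/(8² + D(12, R(5, -4))) = 1/(8² + √(12² + ((-4 - 4)/(2 + 5))²)) = 1/(64 + √(144 + (-8/7)²)) = 1/(64 + √(144 + 64/49)) = 1/(64 + √(7120/49)) = 1/(64 + 4*√445/7)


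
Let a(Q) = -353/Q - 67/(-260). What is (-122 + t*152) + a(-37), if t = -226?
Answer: -331545621/9620 ≈ -34464.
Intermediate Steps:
a(Q) = 67/260 - 353/Q (a(Q) = -353/Q - 67*(-1/260) = -353/Q + 67/260 = 67/260 - 353/Q)
(-122 + t*152) + a(-37) = (-122 - 226*152) + (67/260 - 353/(-37)) = (-122 - 34352) + (67/260 - 353*(-1/37)) = -34474 + (67/260 + 353/37) = -34474 + 94259/9620 = -331545621/9620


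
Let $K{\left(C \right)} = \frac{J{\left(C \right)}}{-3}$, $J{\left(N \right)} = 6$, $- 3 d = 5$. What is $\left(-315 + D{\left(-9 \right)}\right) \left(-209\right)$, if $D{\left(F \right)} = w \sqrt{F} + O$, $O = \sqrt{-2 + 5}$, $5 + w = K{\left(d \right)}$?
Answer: $65835 - 209 \sqrt{3} + 4389 i \approx 65473.0 + 4389.0 i$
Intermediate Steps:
$d = - \frac{5}{3}$ ($d = \left(- \frac{1}{3}\right) 5 = - \frac{5}{3} \approx -1.6667$)
$K{\left(C \right)} = -2$ ($K{\left(C \right)} = \frac{6}{-3} = 6 \left(- \frac{1}{3}\right) = -2$)
$w = -7$ ($w = -5 - 2 = -7$)
$O = \sqrt{3} \approx 1.732$
$D{\left(F \right)} = \sqrt{3} - 7 \sqrt{F}$ ($D{\left(F \right)} = - 7 \sqrt{F} + \sqrt{3} = \sqrt{3} - 7 \sqrt{F}$)
$\left(-315 + D{\left(-9 \right)}\right) \left(-209\right) = \left(-315 + \left(\sqrt{3} - 7 \sqrt{-9}\right)\right) \left(-209\right) = \left(-315 + \left(\sqrt{3} - 7 \cdot 3 i\right)\right) \left(-209\right) = \left(-315 + \left(\sqrt{3} - 21 i\right)\right) \left(-209\right) = \left(-315 + \sqrt{3} - 21 i\right) \left(-209\right) = 65835 - 209 \sqrt{3} + 4389 i$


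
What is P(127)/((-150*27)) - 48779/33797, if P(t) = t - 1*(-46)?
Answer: -203401831/136877850 ≈ -1.4860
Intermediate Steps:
P(t) = 46 + t (P(t) = t + 46 = 46 + t)
P(127)/((-150*27)) - 48779/33797 = (46 + 127)/((-150*27)) - 48779/33797 = 173/(-4050) - 48779*1/33797 = 173*(-1/4050) - 48779/33797 = -173/4050 - 48779/33797 = -203401831/136877850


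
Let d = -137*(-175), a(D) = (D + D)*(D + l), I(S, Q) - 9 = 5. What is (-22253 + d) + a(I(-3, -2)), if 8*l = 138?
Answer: 2597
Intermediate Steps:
l = 69/4 (l = (1/8)*138 = 69/4 ≈ 17.250)
I(S, Q) = 14 (I(S, Q) = 9 + 5 = 14)
a(D) = 2*D*(69/4 + D) (a(D) = (D + D)*(D + 69/4) = (2*D)*(69/4 + D) = 2*D*(69/4 + D))
d = 23975
(-22253 + d) + a(I(-3, -2)) = (-22253 + 23975) + (1/2)*14*(69 + 4*14) = 1722 + (1/2)*14*(69 + 56) = 1722 + (1/2)*14*125 = 1722 + 875 = 2597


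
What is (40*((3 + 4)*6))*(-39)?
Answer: -65520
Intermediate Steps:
(40*((3 + 4)*6))*(-39) = (40*(7*6))*(-39) = (40*42)*(-39) = 1680*(-39) = -65520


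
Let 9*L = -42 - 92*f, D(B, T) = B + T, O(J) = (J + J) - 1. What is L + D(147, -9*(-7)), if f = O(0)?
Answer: 1940/9 ≈ 215.56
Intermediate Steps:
O(J) = -1 + 2*J (O(J) = 2*J - 1 = -1 + 2*J)
f = -1 (f = -1 + 2*0 = -1 + 0 = -1)
L = 50/9 (L = (-42 - 92*(-1))/9 = (-42 + 92)/9 = (1/9)*50 = 50/9 ≈ 5.5556)
L + D(147, -9*(-7)) = 50/9 + (147 - 9*(-7)) = 50/9 + (147 + 63) = 50/9 + 210 = 1940/9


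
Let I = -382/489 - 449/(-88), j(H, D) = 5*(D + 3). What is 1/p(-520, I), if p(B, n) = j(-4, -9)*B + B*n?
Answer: 5379/71825975 ≈ 7.4889e-5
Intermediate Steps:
j(H, D) = 15 + 5*D (j(H, D) = 5*(3 + D) = 15 + 5*D)
I = 185945/43032 (I = -382*1/489 - 449*(-1/88) = -382/489 + 449/88 = 185945/43032 ≈ 4.3211)
p(B, n) = -30*B + B*n (p(B, n) = (15 + 5*(-9))*B + B*n = (15 - 45)*B + B*n = -30*B + B*n)
1/p(-520, I) = 1/(-520*(-30 + 185945/43032)) = 1/(-520*(-1105015/43032)) = 1/(71825975/5379) = 5379/71825975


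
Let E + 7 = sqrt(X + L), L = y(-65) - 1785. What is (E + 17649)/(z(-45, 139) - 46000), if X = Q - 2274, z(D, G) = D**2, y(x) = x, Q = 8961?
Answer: -17642/43975 - sqrt(4837)/43975 ≈ -0.40276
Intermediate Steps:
X = 6687 (X = 8961 - 2274 = 6687)
L = -1850 (L = -65 - 1785 = -1850)
E = -7 + sqrt(4837) (E = -7 + sqrt(6687 - 1850) = -7 + sqrt(4837) ≈ 62.549)
(E + 17649)/(z(-45, 139) - 46000) = ((-7 + sqrt(4837)) + 17649)/((-45)**2 - 46000) = (17642 + sqrt(4837))/(2025 - 46000) = (17642 + sqrt(4837))/(-43975) = (17642 + sqrt(4837))*(-1/43975) = -17642/43975 - sqrt(4837)/43975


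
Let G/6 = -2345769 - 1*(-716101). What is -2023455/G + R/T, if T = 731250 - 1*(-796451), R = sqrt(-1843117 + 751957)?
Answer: 674485/3259336 + 6*I*sqrt(30310)/1527701 ≈ 0.20694 + 0.00068376*I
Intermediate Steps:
R = 6*I*sqrt(30310) (R = sqrt(-1091160) = 6*I*sqrt(30310) ≈ 1044.6*I)
T = 1527701 (T = 731250 + 796451 = 1527701)
G = -9778008 (G = 6*(-2345769 - 1*(-716101)) = 6*(-2345769 + 716101) = 6*(-1629668) = -9778008)
-2023455/G + R/T = -2023455/(-9778008) + (6*I*sqrt(30310))/1527701 = -2023455*(-1/9778008) + (6*I*sqrt(30310))*(1/1527701) = 674485/3259336 + 6*I*sqrt(30310)/1527701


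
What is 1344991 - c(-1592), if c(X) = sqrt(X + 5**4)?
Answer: 1344991 - I*sqrt(967) ≈ 1.345e+6 - 31.097*I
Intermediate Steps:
c(X) = sqrt(625 + X) (c(X) = sqrt(X + 625) = sqrt(625 + X))
1344991 - c(-1592) = 1344991 - sqrt(625 - 1592) = 1344991 - sqrt(-967) = 1344991 - I*sqrt(967)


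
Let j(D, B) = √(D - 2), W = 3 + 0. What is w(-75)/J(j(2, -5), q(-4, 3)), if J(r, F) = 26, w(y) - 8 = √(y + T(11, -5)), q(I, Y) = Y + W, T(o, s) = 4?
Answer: 4/13 + I*√71/26 ≈ 0.30769 + 0.32408*I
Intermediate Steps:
W = 3
j(D, B) = √(-2 + D)
q(I, Y) = 3 + Y (q(I, Y) = Y + 3 = 3 + Y)
w(y) = 8 + √(4 + y) (w(y) = 8 + √(y + 4) = 8 + √(4 + y))
w(-75)/J(j(2, -5), q(-4, 3)) = (8 + √(4 - 75))/26 = (8 + √(-71))*(1/26) = (8 + I*√71)*(1/26) = 4/13 + I*√71/26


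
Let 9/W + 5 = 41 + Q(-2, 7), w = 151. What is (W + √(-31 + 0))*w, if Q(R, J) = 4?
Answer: 1359/40 + 151*I*√31 ≈ 33.975 + 840.73*I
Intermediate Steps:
W = 9/40 (W = 9/(-5 + (41 + 4)) = 9/(-5 + 45) = 9/40 ≈ 0.22500)
(W + √(-31 + 0))*w = (9/40 + √(-31 + 0))*151 = (9/40 + √(-31))*151 = (9/40 + I*√31)*151 = 1359/40 + 151*I*√31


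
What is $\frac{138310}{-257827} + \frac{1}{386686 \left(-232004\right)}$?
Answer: $- \frac{400263334307757}{746140515453848} \approx -0.53644$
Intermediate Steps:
$\frac{138310}{-257827} + \frac{1}{386686 \left(-232004\right)} = 138310 \left(- \frac{1}{257827}\right) + \frac{1}{386686} \left(- \frac{1}{232004}\right) = - \frac{138310}{257827} - \frac{1}{89712698744} = - \frac{400263334307757}{746140515453848}$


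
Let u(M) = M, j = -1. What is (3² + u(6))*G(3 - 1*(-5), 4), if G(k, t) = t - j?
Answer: 75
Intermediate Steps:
G(k, t) = 1 + t (G(k, t) = t - 1*(-1) = t + 1 = 1 + t)
(3² + u(6))*G(3 - 1*(-5), 4) = (3² + 6)*(1 + 4) = (9 + 6)*5 = 15*5 = 75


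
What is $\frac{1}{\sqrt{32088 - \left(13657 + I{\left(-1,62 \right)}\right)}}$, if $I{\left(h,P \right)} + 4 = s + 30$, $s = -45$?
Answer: $\frac{\sqrt{82}}{1230} \approx 0.0073621$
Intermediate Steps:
$I{\left(h,P \right)} = -19$ ($I{\left(h,P \right)} = -4 + \left(-45 + 30\right) = -4 - 15 = -19$)
$\frac{1}{\sqrt{32088 - \left(13657 + I{\left(-1,62 \right)}\right)}} = \frac{1}{\sqrt{32088 - 13638}} = \frac{1}{\sqrt{18450}} = \frac{1}{15 \sqrt{82}} = \frac{\sqrt{82}}{1230}$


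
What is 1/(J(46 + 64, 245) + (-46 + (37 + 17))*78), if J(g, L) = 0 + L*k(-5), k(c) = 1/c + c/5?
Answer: 1/330 ≈ 0.0030303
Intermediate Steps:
k(c) = 1/c + c/5 (k(c) = 1/c + c*(⅕) = 1/c + c/5)
J(g, L) = -6*L/5 (J(g, L) = 0 + L*(1/(-5) + (⅕)*(-5)) = 0 + L*(-⅕ - 1) = 0 + L*(-6/5) = 0 - 6*L/5 = -6*L/5)
1/(J(46 + 64, 245) + (-46 + (37 + 17))*78) = 1/(-6/5*245 + (-46 + (37 + 17))*78) = 1/(-294 + (-46 + 54)*78) = 1/(-294 + 8*78) = 1/(-294 + 624) = 1/330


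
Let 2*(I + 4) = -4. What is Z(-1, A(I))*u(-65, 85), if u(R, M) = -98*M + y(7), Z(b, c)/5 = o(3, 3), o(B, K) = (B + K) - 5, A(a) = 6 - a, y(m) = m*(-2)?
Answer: -41720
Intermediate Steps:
y(m) = -2*m
I = -6 (I = -4 + (½)*(-4) = -4 - 2 = -6)
o(B, K) = -5 + B + K
Z(b, c) = 5 (Z(b, c) = 5*(-5 + 3 + 3) = 5*1 = 5)
u(R, M) = -14 - 98*M (u(R, M) = -98*M - 2*7 = -98*M - 14 = -14 - 98*M)
Z(-1, A(I))*u(-65, 85) = 5*(-14 - 98*85) = 5*(-14 - 8330) = 5*(-8344) = -41720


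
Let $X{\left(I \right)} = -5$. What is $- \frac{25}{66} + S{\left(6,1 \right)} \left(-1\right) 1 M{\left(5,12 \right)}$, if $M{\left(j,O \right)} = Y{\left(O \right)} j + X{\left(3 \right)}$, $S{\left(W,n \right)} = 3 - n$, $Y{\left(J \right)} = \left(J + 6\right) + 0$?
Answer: $- \frac{11245}{66} \approx -170.38$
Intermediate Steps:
$Y{\left(J \right)} = 6 + J$ ($Y{\left(J \right)} = \left(6 + J\right) + 0 = 6 + J$)
$M{\left(j,O \right)} = -5 + j \left(6 + O\right)$ ($M{\left(j,O \right)} = \left(6 + O\right) j - 5 = j \left(6 + O\right) - 5 = -5 + j \left(6 + O\right)$)
$- \frac{25}{66} + S{\left(6,1 \right)} \left(-1\right) 1 M{\left(5,12 \right)} = - \frac{25}{66} + \left(3 - 1\right) \left(-1\right) 1 \left(-5 + 5 \left(6 + 12\right)\right) = \left(-25\right) \frac{1}{66} + \left(3 - 1\right) \left(-1\right) 1 \left(-5 + 5 \cdot 18\right) = - \frac{25}{66} + 2 \left(-1\right) 1 \left(-5 + 90\right) = - \frac{25}{66} + \left(-2\right) 1 \cdot 85 = - \frac{25}{66} - 170 = - \frac{11245}{66}$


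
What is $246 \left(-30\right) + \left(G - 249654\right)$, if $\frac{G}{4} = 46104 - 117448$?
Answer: $-542410$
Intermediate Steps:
$G = -285376$ ($G = 4 \left(46104 - 117448\right) = 4 \left(-71344\right) = -285376$)
$246 \left(-30\right) + \left(G - 249654\right) = 246 \left(-30\right) - 535030 = -7380 - 535030 = -542410$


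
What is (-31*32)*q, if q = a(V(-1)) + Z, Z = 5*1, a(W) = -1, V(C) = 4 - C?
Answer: -3968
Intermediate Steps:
Z = 5
q = 4 (q = -1 + 5 = 4)
(-31*32)*q = -31*32*4 = -992*4 = -3968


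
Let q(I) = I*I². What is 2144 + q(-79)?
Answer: -490895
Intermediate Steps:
q(I) = I³
2144 + q(-79) = 2144 + (-79)³ = 2144 - 493039 = -490895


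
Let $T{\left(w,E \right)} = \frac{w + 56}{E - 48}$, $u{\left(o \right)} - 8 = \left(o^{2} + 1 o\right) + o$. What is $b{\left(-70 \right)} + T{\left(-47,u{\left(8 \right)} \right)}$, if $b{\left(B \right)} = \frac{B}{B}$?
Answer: $\frac{49}{40} \approx 1.225$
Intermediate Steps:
$b{\left(B \right)} = 1$
$u{\left(o \right)} = 8 + o^{2} + 2 o$ ($u{\left(o \right)} = 8 + \left(\left(o^{2} + 1 o\right) + o\right) = 8 + \left(\left(o^{2} + o\right) + o\right) = 8 + \left(\left(o + o^{2}\right) + o\right) = 8 + \left(o^{2} + 2 o\right) = 8 + o^{2} + 2 o$)
$T{\left(w,E \right)} = \frac{56 + w}{-48 + E}$ ($T{\left(w,E \right)} = \frac{56 + w}{E - 48} = \frac{56 + w}{-48 + E}$)
$b{\left(-70 \right)} + T{\left(-47,u{\left(8 \right)} \right)} = 1 + \frac{56 - 47}{-48 + \left(8 + 8^{2} + 2 \cdot 8\right)} = 1 + \frac{1}{-48 + \left(8 + 64 + 16\right)} 9 = 1 + \frac{1}{-48 + 88} \cdot 9 = 1 + \frac{1}{40} \cdot 9 = 1 + \frac{9}{40} = \frac{49}{40}$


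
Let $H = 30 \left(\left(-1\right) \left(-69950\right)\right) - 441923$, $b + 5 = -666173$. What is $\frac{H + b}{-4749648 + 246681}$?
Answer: $- \frac{330133}{1500989} \approx -0.21994$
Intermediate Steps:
$b = -666178$ ($b = -5 - 666173 = -666178$)
$H = 1656577$ ($H = 30 \cdot 69950 - 441923 = 2098500 - 441923 = 1656577$)
$\frac{H + b}{-4749648 + 246681} = \frac{1656577 - 666178}{-4749648 + 246681} = \frac{990399}{-4502967} = 990399 \left(- \frac{1}{4502967}\right) = - \frac{330133}{1500989}$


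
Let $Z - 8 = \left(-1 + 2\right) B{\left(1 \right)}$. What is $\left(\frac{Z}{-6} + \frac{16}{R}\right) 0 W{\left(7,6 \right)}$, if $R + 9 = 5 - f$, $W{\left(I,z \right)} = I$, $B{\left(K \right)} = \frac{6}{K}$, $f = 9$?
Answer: $0$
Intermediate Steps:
$Z = 14$ ($Z = 8 + \left(-1 + 2\right) \frac{6}{1} = 8 + 1 \cdot 6 \cdot 1 = 8 + 1 \cdot 6 = 8 + 6 = 14$)
$R = -13$ ($R = -9 + \left(5 - 9\right) = -9 - 4 = -13$)
$\left(\frac{Z}{-6} + \frac{16}{R}\right) 0 W{\left(7,6 \right)} = \left(\frac{14}{-6} + \frac{16}{-13}\right) 0 \cdot 7 = \left(14 \left(- \frac{1}{6}\right) + 16 \left(- \frac{1}{13}\right)\right) 0 \cdot 7 = \left(- \frac{7}{3} - \frac{16}{13}\right) 0 \cdot 7 = \left(- \frac{139}{39}\right) 0 \cdot 7 = 0 \cdot 7 = 0$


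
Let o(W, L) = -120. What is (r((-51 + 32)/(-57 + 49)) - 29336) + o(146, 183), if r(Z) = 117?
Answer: -29339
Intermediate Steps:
(r((-51 + 32)/(-57 + 49)) - 29336) + o(146, 183) = (117 - 29336) - 120 = -29219 - 120 = -29339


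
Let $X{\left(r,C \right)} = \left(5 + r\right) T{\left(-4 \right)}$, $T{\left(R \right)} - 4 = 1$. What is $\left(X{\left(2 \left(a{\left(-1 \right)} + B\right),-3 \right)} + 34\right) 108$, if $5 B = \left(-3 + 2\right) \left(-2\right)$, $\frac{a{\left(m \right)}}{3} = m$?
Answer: $3564$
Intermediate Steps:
$a{\left(m \right)} = 3 m$
$T{\left(R \right)} = 5$ ($T{\left(R \right)} = 4 + 1 = 5$)
$B = \frac{2}{5}$ ($B = \frac{\left(-3 + 2\right) \left(-2\right)}{5} = \frac{\left(-1\right) \left(-2\right)}{5} = \frac{1}{5} \cdot 2 = \frac{2}{5} \approx 0.4$)
$X{\left(r,C \right)} = 25 + 5 r$ ($X{\left(r,C \right)} = \left(5 + r\right) 5 = 25 + 5 r$)
$\left(X{\left(2 \left(a{\left(-1 \right)} + B\right),-3 \right)} + 34\right) 108 = \left(\left(25 + 5 \cdot 2 \left(3 \left(-1\right) + \frac{2}{5}\right)\right) + 34\right) 108 = \left(\left(25 + 5 \cdot 2 \left(-3 + \frac{2}{5}\right)\right) + 34\right) 108 = \left(\left(25 + 5 \cdot 2 \left(- \frac{13}{5}\right)\right) + 34\right) 108 = \left(\left(25 + 5 \left(- \frac{26}{5}\right)\right) + 34\right) 108 = \left(\left(25 - 26\right) + 34\right) 108 = \left(-1 + 34\right) 108 = 33 \cdot 108 = 3564$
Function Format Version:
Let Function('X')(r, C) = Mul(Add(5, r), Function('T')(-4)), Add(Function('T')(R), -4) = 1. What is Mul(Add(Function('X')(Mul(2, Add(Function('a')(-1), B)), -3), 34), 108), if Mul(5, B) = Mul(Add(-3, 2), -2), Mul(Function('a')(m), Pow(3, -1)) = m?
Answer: 3564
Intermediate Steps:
Function('a')(m) = Mul(3, m)
Function('T')(R) = 5 (Function('T')(R) = Add(4, 1) = 5)
B = Rational(2, 5) (B = Mul(Rational(1, 5), Mul(Add(-3, 2), -2)) = Mul(Rational(1, 5), Mul(-1, -2)) = Mul(Rational(1, 5), 2) = Rational(2, 5) ≈ 0.40000)
Function('X')(r, C) = Add(25, Mul(5, r)) (Function('X')(r, C) = Mul(Add(5, r), 5) = Add(25, Mul(5, r)))
Mul(Add(Function('X')(Mul(2, Add(Function('a')(-1), B)), -3), 34), 108) = Mul(Add(Add(25, Mul(5, Mul(2, Add(Mul(3, -1), Rational(2, 5))))), 34), 108) = Mul(Add(Add(25, Mul(5, Mul(2, Add(-3, Rational(2, 5))))), 34), 108) = Mul(Add(Add(25, Mul(5, Mul(2, Rational(-13, 5)))), 34), 108) = Mul(Add(Add(25, Mul(5, Rational(-26, 5))), 34), 108) = Mul(Add(Add(25, -26), 34), 108) = Mul(Add(-1, 34), 108) = Mul(33, 108) = 3564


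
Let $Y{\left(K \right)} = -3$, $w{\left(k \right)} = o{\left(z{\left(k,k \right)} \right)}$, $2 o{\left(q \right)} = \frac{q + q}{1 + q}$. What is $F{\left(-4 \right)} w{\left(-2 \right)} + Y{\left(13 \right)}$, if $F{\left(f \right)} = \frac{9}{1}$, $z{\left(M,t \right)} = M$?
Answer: $15$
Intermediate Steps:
$o{\left(q \right)} = \frac{q}{1 + q}$ ($o{\left(q \right)} = \frac{\left(q + q\right) \frac{1}{1 + q}}{2} = \frac{2 q \frac{1}{1 + q}}{2} = \frac{q}{1 + q}$)
$w{\left(k \right)} = \frac{k}{1 + k}$
$F{\left(f \right)} = 9$ ($F{\left(f \right)} = 9 \cdot 1 = 9$)
$F{\left(-4 \right)} w{\left(-2 \right)} + Y{\left(13 \right)} = 9 \left(- \frac{2}{1 - 2}\right) - 3 = 9 \left(- \frac{2}{-1}\right) - 3 = 9 \left(\left(-2\right) \left(-1\right)\right) - 3 = 9 \cdot 2 - 3 = 18 - 3 = 15$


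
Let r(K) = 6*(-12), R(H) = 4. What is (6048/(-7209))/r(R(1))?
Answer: 28/2403 ≈ 0.011652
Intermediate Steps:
r(K) = -72
(6048/(-7209))/r(R(1)) = (6048/(-7209))/(-72) = (6048*(-1/7209))*(-1/72) = -224/267*(-1/72) = 28/2403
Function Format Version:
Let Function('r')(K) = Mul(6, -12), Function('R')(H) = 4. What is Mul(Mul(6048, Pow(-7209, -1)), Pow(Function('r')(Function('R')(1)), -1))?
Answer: Rational(28, 2403) ≈ 0.011652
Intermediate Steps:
Function('r')(K) = -72
Mul(Mul(6048, Pow(-7209, -1)), Pow(Function('r')(Function('R')(1)), -1)) = Mul(Mul(6048, Pow(-7209, -1)), Pow(-72, -1)) = Mul(Mul(6048, Rational(-1, 7209)), Rational(-1, 72)) = Mul(Rational(-224, 267), Rational(-1, 72)) = Rational(28, 2403)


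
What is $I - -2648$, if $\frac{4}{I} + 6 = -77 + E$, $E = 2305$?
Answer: $\frac{2941930}{1111} \approx 2648.0$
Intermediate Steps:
$I = \frac{2}{1111}$ ($I = \frac{4}{-6 + \left(-77 + 2305\right)} = \frac{4}{-6 + 2228} = \frac{4}{2222} = 4 \cdot \frac{1}{2222} = \frac{2}{1111} \approx 0.0018002$)
$I - -2648 = \frac{2}{1111} - -2648 = \frac{2}{1111} + 2648 = \frac{2941930}{1111}$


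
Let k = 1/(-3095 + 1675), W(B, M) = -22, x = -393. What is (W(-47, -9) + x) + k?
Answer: -589301/1420 ≈ -415.00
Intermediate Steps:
k = -1/1420 (k = 1/(-1420) = -1/1420 ≈ -0.00070423)
(W(-47, -9) + x) + k = (-22 - 393) - 1/1420 = -415 - 1/1420 = -589301/1420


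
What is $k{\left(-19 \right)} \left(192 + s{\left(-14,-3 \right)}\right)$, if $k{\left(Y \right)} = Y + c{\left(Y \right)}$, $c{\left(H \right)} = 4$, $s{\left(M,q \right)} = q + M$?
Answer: $-2625$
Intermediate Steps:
$s{\left(M,q \right)} = M + q$
$k{\left(Y \right)} = 4 + Y$ ($k{\left(Y \right)} = Y + 4 = 4 + Y$)
$k{\left(-19 \right)} \left(192 + s{\left(-14,-3 \right)}\right) = \left(4 - 19\right) \left(192 - 17\right) = - 15 \left(192 - 17\right) = \left(-15\right) 175 = -2625$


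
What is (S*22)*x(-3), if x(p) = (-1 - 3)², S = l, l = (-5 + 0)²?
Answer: 8800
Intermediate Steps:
l = 25 (l = (-5)² = 25)
S = 25
x(p) = 16 (x(p) = (-4)² = 16)
(S*22)*x(-3) = (25*22)*16 = 550*16 = 8800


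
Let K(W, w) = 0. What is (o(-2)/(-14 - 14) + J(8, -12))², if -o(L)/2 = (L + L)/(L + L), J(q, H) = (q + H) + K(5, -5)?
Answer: 3025/196 ≈ 15.434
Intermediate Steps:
J(q, H) = H + q (J(q, H) = (q + H) + 0 = (H + q) + 0 = H + q)
o(L) = -2 (o(L) = -2*(L + L)/(L + L) = -2*2*L/(2*L) = -2*2*L*1/(2*L) = -2*1 = -2)
(o(-2)/(-14 - 14) + J(8, -12))² = (-2/(-14 - 14) + (-12 + 8))² = (-2/(-28) - 4)² = (-1/28*(-2) - 4)² = (1/14 - 4)² = (-55/14)² = 3025/196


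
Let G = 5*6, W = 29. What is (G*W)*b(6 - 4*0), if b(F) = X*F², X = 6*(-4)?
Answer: -751680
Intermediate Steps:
X = -24
G = 30
b(F) = -24*F²
(G*W)*b(6 - 4*0) = (30*29)*(-24*(6 - 4*0)²) = 870*(-24*(6 + 0)²) = 870*(-24*6²) = 870*(-24*36) = 870*(-864) = -751680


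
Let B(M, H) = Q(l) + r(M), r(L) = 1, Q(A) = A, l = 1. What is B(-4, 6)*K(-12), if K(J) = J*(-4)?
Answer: 96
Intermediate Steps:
K(J) = -4*J
B(M, H) = 2 (B(M, H) = 1 + 1 = 2)
B(-4, 6)*K(-12) = 2*(-4*(-12)) = 2*48 = 96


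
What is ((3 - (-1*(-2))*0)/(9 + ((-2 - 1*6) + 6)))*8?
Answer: 24/7 ≈ 3.4286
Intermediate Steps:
((3 - (-1*(-2))*0)/(9 + ((-2 - 1*6) + 6)))*8 = ((3 - 2*0)/(9 + ((-2 - 6) + 6)))*8 = ((3 - 1*0)/(9 + (-8 + 6)))*8 = ((3 + 0)/(9 - 2))*8 = (3/7)*8 = 24/7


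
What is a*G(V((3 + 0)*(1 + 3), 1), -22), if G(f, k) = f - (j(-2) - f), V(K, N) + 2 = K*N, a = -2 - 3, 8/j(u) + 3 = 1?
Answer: -120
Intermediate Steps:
j(u) = -4 (j(u) = 8/(-3 + 1) = 8/(-2) = 8*(-½) = -4)
a = -5
V(K, N) = -2 + K*N
G(f, k) = 4 + 2*f (G(f, k) = f - (-4 - f) = f + (4 + f) = 4 + 2*f)
a*G(V((3 + 0)*(1 + 3), 1), -22) = -5*(4 + 2*(-2 + ((3 + 0)*(1 + 3))*1)) = -5*(4 + 2*(-2 + (3*4)*1)) = -5*(4 + 2*(-2 + 12*1)) = -5*(4 + 2*(-2 + 12)) = -5*(4 + 2*10) = -5*(4 + 20) = -5*24 = -120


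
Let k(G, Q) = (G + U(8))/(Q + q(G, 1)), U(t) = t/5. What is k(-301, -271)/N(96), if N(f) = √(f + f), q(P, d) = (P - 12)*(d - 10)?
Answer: -499*√3/101840 ≈ -0.0084868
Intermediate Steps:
q(P, d) = (-12 + P)*(-10 + d)
U(t) = t/5 (U(t) = t*(⅕) = t/5)
N(f) = √2*√f (N(f) = √(2*f) = √2*√f)
k(G, Q) = (8/5 + G)/(108 + Q - 9*G) (k(G, Q) = (G + (⅕)*8)/(Q + (120 - 12*1 - 10*G + G*1)) = (G + 8/5)/(Q + (120 - 12 - 10*G + G)) = (8/5 + G)/(Q + (108 - 9*G)) = (8/5 + G)/(108 + Q - 9*G))
k(-301, -271)/N(96) = ((8/5 - 301)/(108 - 271 - 9*(-301)))/((√2*√96)) = (-1497/5/(108 - 271 + 2709))/((√2*(4*√6))) = (-1497/5/2546)/((8*√3)) = ((1/2546)*(-1497/5))*(√3/24) = -499*√3/101840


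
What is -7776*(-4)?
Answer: 31104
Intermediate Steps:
-7776*(-4) = -288*(-108) = 31104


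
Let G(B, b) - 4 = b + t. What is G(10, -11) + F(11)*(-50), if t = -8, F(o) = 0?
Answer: -15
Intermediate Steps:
G(B, b) = -4 + b (G(B, b) = 4 + (b - 8) = 4 + (-8 + b) = -4 + b)
G(10, -11) + F(11)*(-50) = (-4 - 11) + 0*(-50) = -15 + 0 = -15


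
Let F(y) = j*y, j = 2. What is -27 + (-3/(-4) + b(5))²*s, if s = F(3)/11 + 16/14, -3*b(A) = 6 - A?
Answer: -148063/5544 ≈ -26.707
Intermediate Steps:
b(A) = -2 + A/3 (b(A) = -(6 - A)/3 = -2 + A/3)
F(y) = 2*y
s = 130/77 (s = (2*3)/11 + 16/14 = 6*(1/11) + 16*(1/14) = 6/11 + 8/7 = 130/77 ≈ 1.6883)
-27 + (-3/(-4) + b(5))²*s = -27 + (-3/(-4) + (-2 + (⅓)*5))²*(130/77) = -27 + (-3*(-¼) + (-2 + 5/3))²*(130/77) = -27 + (¾ - ⅓)²*(130/77) = -27 + (5/12)²*(130/77) = -27 + (25/144)*(130/77) = -27 + 1625/5544 = -148063/5544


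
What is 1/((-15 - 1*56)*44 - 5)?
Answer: -1/3129 ≈ -0.00031959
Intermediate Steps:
1/((-15 - 1*56)*44 - 5) = 1/((-15 - 56)*44 - 5) = 1/(-71*44 - 5) = 1/(-3124 - 5) = 1/(-3129) = -1/3129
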